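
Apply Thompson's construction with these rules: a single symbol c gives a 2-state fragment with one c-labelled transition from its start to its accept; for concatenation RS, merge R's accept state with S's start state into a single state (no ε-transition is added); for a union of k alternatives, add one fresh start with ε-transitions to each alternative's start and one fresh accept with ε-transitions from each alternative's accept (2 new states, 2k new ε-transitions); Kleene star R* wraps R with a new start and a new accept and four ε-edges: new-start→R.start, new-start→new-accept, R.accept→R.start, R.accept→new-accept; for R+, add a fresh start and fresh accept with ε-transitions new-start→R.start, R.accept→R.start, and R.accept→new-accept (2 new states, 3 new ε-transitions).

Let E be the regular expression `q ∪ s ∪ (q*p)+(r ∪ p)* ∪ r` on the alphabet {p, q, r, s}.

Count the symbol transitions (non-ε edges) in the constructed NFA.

Bottom-up over the parse tree:
Each of the 7 symbol leaves contributes exactly 1 symbol transition.
  q* → 1 symbol transition
  q*p → 2 symbol transitions
  (q*p)+ → 2 symbol transitions
  r ∪ p → 2 symbol transitions
  (r ∪ p)* → 2 symbol transitions
  (q*p)+(r ∪ p)* → 4 symbol transitions
  q ∪ s ∪ (q*p)+(r ∪ p)* ∪ r → 7 symbol transitions

7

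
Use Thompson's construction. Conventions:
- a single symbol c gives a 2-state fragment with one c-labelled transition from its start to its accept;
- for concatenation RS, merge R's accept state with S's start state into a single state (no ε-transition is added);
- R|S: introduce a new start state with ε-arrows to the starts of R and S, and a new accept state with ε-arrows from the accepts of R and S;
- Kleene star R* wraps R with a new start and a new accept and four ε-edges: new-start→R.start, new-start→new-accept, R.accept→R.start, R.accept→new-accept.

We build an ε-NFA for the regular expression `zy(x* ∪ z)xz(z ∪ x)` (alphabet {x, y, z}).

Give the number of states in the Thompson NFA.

Building bottom-up:
Each of the 8 symbol leaves contributes a 2-state fragment.
  x* : 4 states
  x* ∪ z : 8 states
  z ∪ x : 6 states
  zy(x* ∪ z)xz(z ∪ x) : 17 states

17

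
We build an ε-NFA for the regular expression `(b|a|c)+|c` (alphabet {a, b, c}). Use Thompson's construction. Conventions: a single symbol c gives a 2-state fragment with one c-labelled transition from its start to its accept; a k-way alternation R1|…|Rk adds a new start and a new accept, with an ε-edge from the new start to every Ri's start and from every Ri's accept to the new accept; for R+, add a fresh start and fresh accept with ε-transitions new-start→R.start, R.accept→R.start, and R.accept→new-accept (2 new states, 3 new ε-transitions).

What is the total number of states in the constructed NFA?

14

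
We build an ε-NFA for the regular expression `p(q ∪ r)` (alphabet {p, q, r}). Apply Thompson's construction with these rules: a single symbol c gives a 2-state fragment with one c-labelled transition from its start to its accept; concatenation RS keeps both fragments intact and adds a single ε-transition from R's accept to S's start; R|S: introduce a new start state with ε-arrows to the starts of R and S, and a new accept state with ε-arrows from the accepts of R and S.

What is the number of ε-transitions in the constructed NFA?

Bottom-up over the parse tree:
Each of the 3 symbol leaves contributes 0 ε-transitions.
  q ∪ r → 4 ε-transitions
  p(q ∪ r) → 5 ε-transitions

5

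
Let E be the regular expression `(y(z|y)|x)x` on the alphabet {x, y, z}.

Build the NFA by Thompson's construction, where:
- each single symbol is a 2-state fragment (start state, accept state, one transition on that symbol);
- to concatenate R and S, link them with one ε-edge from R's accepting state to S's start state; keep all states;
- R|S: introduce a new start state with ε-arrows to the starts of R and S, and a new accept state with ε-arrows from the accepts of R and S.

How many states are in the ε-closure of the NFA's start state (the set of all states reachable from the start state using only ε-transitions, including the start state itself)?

3

Work bottom-up. For each fragment F, track |ε-closure(F.start)| and whether F's accept lies in that closure (i.e. whether F accepts ε). A single-symbol fragment has closure size 1 and does not accept ε.
  z|y → new start ε-reaches every alternative's start; none of them accept ε, so the new accept is not reached: C = 1 + 1 + 1 = 3
  y(z|y) → same as the first factor's closure: C = 1
  y(z|y)|x → C = 1 + 1 + 1 = 3 (the new accept is not ε-reachable since no branch accepts ε)
  (y(z|y)|x)x → same as the first factor's closure: C = 3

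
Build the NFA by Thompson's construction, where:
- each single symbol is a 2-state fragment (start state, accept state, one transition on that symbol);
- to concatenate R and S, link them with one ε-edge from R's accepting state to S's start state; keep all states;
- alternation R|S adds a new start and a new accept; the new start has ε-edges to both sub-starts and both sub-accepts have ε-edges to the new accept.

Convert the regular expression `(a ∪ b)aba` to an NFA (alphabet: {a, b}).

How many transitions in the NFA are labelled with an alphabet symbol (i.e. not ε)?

Bottom-up over the parse tree:
Each of the 5 symbol leaves contributes exactly 1 symbol transition.
  a ∪ b : 2 symbol transitions
  (a ∪ b)aba : 5 symbol transitions

5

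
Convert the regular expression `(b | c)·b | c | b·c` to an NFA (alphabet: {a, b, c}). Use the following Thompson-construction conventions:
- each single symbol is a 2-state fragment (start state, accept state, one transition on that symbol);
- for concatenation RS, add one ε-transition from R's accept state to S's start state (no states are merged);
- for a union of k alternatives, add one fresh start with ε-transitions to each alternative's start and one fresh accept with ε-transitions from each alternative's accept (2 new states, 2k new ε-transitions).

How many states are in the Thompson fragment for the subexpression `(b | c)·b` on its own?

Fragment for `(b | c)·b`:
Each of the 3 symbol leaves contributes a 2-state fragment.
  b | c : 6 states
  (b | c)·b : 8 states

8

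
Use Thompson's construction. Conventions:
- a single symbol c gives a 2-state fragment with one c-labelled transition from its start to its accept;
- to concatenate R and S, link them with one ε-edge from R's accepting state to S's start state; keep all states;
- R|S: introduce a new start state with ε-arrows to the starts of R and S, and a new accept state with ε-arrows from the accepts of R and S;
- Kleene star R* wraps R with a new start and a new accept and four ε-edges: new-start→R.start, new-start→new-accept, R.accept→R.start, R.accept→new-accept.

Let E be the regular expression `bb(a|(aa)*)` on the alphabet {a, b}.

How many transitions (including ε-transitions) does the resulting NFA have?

16

Bottom-up over the parse tree:
Each of the 5 symbol leaves contributes 1 transition (1 symbol, 0 ε).
  aa → 3 transitions (2 symbol, 1 ε)
  (aa)* → 7 transitions (2 symbol, 5 ε)
  a|(aa)* → 12 transitions (3 symbol, 9 ε)
  bb(a|(aa)*) → 16 transitions (5 symbol, 11 ε)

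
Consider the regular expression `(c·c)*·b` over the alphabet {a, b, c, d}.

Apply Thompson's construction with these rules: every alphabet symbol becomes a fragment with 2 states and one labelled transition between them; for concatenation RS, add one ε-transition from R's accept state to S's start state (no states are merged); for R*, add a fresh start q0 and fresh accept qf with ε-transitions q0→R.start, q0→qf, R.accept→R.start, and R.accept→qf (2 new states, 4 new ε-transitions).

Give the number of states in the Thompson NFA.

Building bottom-up:
Each of the 3 symbol leaves contributes a 2-state fragment.
  c·c : 4 states
  (c·c)* : 6 states
  (c·c)*·b : 8 states

8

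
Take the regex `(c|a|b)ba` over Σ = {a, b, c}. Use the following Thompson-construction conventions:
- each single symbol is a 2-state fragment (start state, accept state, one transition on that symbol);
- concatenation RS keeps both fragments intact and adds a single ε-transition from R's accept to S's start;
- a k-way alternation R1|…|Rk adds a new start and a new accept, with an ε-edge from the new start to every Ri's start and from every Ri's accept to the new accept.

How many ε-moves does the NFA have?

8

Per subexpression:
Each of the 5 symbol leaves contributes 0 ε-transitions.
  c|a|b = 6 ε-transitions
  (c|a|b)ba = 8 ε-transitions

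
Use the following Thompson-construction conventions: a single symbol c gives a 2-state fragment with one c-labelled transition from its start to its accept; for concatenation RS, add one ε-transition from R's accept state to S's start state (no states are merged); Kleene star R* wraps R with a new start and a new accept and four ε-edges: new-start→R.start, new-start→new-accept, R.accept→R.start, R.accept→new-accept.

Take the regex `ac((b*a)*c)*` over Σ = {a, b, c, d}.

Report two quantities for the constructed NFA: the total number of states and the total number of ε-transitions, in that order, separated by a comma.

16, 16

Building bottom-up:
Each of the 5 symbol leaves contributes 2 states and 0 ε-transitions.
  b* → 4 states, 4 ε-transitions
  b*a → 6 states, 5 ε-transitions
  (b*a)* → 8 states, 9 ε-transitions
  (b*a)*c → 10 states, 10 ε-transitions
  ((b*a)*c)* → 12 states, 14 ε-transitions
  ac((b*a)*c)* → 16 states, 16 ε-transitions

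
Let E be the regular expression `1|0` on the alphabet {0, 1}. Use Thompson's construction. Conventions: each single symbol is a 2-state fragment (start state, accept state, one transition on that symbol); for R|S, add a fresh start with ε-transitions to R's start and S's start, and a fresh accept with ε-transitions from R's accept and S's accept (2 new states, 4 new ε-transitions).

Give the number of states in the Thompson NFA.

6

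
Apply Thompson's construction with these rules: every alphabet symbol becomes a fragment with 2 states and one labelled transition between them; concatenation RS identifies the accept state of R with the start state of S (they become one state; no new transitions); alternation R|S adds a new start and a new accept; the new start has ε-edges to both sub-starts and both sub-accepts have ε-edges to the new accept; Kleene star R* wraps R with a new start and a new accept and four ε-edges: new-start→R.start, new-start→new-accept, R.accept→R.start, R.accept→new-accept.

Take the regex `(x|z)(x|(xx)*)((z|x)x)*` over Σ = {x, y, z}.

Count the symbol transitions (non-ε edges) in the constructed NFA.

8

Per subexpression:
Each of the 8 symbol leaves contributes exactly 1 symbol transition.
  x|z — 2 symbol transitions
  xx — 2 symbol transitions
  (xx)* — 2 symbol transitions
  x|(xx)* — 3 symbol transitions
  z|x — 2 symbol transitions
  (z|x)x — 3 symbol transitions
  ((z|x)x)* — 3 symbol transitions
  (x|z)(x|(xx)*)((z|x)x)* — 8 symbol transitions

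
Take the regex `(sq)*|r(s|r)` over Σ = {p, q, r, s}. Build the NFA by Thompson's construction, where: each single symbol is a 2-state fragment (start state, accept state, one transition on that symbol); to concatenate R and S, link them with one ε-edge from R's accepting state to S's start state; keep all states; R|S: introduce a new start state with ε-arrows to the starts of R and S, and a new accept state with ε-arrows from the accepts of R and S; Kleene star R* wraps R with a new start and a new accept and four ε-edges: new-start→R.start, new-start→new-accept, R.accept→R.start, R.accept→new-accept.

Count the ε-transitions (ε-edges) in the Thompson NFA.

14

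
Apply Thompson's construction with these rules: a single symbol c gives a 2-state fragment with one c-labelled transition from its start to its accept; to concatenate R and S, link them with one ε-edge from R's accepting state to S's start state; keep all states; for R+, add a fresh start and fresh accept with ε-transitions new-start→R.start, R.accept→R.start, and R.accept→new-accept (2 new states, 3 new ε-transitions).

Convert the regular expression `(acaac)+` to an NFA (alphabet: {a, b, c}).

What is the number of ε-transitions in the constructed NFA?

7

By structural recursion:
Each of the 5 symbol leaves contributes 0 ε-transitions.
  acaac → 4 ε-transitions
  (acaac)+ → 7 ε-transitions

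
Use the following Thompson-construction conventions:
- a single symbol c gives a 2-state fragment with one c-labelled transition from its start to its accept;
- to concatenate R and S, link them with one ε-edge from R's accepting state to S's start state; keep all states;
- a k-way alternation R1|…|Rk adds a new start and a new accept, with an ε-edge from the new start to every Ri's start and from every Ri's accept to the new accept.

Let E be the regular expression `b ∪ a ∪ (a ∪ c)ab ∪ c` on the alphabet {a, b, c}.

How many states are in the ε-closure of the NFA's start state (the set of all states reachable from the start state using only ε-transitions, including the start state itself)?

7

Work bottom-up. For each fragment F, track |ε-closure(F.start)| and whether F's accept lies in that closure (i.e. whether F accepts ε). A single-symbol fragment has closure size 1 and does not accept ε.
  a ∪ c → |closure| = 1 + 1 + 1 = 3 (the new accept is not ε-reachable since no branch accepts ε)
  (a ∪ c)ab → |closure| equals the left operand's closure size = 3 (its accept is not ε-reachable, so the closure stops there)
  b ∪ a ∪ (a ∪ c)ab ∪ c → new start ε-reaches every alternative's start; none of them accept ε, so the new accept is not reached: |closure| = 1 + 1 + 1 + 3 + 1 = 7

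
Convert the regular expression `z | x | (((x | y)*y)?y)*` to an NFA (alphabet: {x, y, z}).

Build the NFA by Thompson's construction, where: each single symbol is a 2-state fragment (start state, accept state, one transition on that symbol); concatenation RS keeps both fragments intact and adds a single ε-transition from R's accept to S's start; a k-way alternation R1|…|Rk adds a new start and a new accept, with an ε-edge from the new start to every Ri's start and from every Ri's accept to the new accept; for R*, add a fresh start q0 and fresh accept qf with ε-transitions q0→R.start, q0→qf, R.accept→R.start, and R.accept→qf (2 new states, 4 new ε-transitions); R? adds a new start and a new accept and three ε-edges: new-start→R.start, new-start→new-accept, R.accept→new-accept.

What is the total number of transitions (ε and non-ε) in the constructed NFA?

By structural recursion:
Each of the 6 symbol leaves contributes 1 transition (1 symbol, 0 ε).
  x | y → 6 transitions (2 symbol, 4 ε)
  (x | y)* → 10 transitions (2 symbol, 8 ε)
  (x | y)*y → 12 transitions (3 symbol, 9 ε)
  ((x | y)*y)? → 15 transitions (3 symbol, 12 ε)
  ((x | y)*y)?y → 17 transitions (4 symbol, 13 ε)
  (((x | y)*y)?y)* → 21 transitions (4 symbol, 17 ε)
  z | x | (((x | y)*y)?y)* → 29 transitions (6 symbol, 23 ε)

29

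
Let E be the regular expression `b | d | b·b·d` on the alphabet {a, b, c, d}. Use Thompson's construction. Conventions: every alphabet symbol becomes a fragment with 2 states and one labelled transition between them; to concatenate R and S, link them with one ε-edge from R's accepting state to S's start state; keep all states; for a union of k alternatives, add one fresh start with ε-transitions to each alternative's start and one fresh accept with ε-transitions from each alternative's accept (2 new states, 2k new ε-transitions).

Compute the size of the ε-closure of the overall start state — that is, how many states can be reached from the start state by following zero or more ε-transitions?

Compute the ε-closure size of each fragment's start state recursively; a symbol fragment's start has no outgoing ε-edge, so its closure is just itself (size 1).
  b·b·d → |ε-closure| equals the left operand's closure size = 1 (its accept is not ε-reachable, so the closure stops there)
  b | d | b·b·d → |ε-closure| = 1 + 1 + 1 + 1 = 4 (the new accept is not ε-reachable since no branch accepts ε)

4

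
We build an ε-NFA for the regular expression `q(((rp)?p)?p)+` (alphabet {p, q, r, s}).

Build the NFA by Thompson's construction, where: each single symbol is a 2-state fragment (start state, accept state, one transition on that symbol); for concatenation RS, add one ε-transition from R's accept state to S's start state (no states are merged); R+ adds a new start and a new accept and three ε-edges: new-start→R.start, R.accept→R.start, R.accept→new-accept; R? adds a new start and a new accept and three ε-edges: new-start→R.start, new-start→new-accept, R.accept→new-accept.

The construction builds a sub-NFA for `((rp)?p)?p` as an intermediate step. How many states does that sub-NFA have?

12

Fragment for `((rp)?p)?p`:
Each of the 4 symbol leaves contributes a 2-state fragment.
  rp → 4 states
  (rp)? → 6 states
  (rp)?p → 8 states
  ((rp)?p)? → 10 states
  ((rp)?p)?p → 12 states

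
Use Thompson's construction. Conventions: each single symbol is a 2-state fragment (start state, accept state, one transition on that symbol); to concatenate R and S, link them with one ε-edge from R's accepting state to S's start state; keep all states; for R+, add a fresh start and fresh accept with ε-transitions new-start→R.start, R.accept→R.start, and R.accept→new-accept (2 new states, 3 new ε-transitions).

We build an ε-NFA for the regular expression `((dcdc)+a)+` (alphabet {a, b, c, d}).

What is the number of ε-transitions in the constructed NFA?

10

Bottom-up over the parse tree:
Each of the 5 symbol leaves contributes 0 ε-transitions.
  dcdc = 3 ε-transitions
  (dcdc)+ = 6 ε-transitions
  (dcdc)+a = 7 ε-transitions
  ((dcdc)+a)+ = 10 ε-transitions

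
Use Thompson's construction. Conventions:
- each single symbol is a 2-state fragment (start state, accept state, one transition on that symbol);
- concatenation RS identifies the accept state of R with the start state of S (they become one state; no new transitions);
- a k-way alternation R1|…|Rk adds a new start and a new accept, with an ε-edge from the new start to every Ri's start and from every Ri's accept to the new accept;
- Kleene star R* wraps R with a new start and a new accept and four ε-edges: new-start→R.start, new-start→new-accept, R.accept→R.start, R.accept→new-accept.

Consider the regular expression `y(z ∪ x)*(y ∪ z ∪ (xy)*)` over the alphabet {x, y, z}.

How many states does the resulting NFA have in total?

Building bottom-up:
Each of the 7 symbol leaves contributes a 2-state fragment.
  z ∪ x — 6 states
  (z ∪ x)* — 8 states
  xy — 3 states
  (xy)* — 5 states
  y ∪ z ∪ (xy)* — 11 states
  y(z ∪ x)*(y ∪ z ∪ (xy)*) — 19 states

19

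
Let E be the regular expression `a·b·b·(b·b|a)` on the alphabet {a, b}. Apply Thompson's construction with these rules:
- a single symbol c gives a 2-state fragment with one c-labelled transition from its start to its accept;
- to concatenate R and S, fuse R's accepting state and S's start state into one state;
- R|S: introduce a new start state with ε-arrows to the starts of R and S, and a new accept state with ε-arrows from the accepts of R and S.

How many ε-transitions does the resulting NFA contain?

4

Building bottom-up:
Each of the 6 symbol leaves contributes 0 ε-transitions.
  b·b — 0 ε-transitions
  b·b|a — 4 ε-transitions
  a·b·b·(b·b|a) — 4 ε-transitions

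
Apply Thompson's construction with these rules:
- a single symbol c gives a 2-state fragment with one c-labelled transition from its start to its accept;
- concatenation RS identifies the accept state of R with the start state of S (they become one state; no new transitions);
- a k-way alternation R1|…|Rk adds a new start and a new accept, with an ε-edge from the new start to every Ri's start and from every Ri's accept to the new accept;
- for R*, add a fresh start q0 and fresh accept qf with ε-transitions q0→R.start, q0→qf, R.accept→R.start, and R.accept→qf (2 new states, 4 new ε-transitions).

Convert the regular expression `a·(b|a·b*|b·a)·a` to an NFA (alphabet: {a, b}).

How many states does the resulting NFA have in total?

Building bottom-up:
Each of the 7 symbol leaves contributes a 2-state fragment.
  b* = 4 states
  a·b* = 5 states
  b·a = 3 states
  b|a·b*|b·a = 12 states
  a·(b|a·b*|b·a)·a = 14 states

14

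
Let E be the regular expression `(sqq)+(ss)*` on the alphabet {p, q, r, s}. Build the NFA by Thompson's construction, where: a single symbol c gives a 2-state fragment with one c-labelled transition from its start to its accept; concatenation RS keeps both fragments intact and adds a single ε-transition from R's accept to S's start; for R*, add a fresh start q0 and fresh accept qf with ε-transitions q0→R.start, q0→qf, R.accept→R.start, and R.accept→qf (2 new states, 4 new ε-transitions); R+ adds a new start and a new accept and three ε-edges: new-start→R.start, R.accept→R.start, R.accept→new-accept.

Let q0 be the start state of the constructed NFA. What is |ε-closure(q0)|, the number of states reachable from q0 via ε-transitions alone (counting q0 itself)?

Compute the ε-closure size of each fragment's start state recursively; a symbol fragment's start has no outgoing ε-edge, so its closure is just itself (size 1).
  sqq — same as the first factor's closure: |ε-closure| = 1
  (sqq)+ — |ε-closure| = 1 + 1 = 2 (the body doesn't accept ε, so the new accept is not reached)
  ss — |ε-closure| equals the left operand's closure size = 1 (its accept is not ε-reachable, so the closure stops there)
  (ss)* — the star's fresh start ε-reaches both the body's start and the fresh accept: |ε-closure| = 2 + 1 = 3
  (sqq)+(ss)* — same as the first factor's closure: |ε-closure| = 2

2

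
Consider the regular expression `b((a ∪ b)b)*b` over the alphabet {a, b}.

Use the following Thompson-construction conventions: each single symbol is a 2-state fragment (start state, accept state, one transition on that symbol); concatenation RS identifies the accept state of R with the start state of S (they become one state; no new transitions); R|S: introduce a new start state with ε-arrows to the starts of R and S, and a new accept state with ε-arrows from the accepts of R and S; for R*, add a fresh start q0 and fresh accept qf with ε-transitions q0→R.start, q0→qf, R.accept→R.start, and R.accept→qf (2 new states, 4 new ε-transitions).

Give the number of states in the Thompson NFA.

By structural recursion:
Each of the 5 symbol leaves contributes a 2-state fragment.
  a ∪ b → 6 states
  (a ∪ b)b → 7 states
  ((a ∪ b)b)* → 9 states
  b((a ∪ b)b)*b → 11 states

11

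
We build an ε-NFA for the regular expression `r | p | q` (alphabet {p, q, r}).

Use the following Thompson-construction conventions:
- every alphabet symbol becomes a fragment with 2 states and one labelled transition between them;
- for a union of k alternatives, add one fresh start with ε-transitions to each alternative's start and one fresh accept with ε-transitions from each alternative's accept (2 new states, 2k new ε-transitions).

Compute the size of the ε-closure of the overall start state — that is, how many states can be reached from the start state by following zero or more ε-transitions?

4

Compute the ε-closure size of each fragment's start state recursively; a symbol fragment's start has no outgoing ε-edge, so its closure is just itself (size 1).
  r | p | q — new start ε-reaches every alternative's start; none of them accept ε, so the new accept is not reached: C = 1 + 1 + 1 + 1 = 4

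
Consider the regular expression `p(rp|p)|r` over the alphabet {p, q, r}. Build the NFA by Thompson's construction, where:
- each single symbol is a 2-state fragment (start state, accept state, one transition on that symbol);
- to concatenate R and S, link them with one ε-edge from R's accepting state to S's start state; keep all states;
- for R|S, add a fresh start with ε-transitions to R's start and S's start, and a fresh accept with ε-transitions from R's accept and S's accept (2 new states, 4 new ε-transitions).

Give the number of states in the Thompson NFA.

Per subexpression:
Each of the 5 symbol leaves contributes a 2-state fragment.
  rp = 4 states
  rp|p = 8 states
  p(rp|p) = 10 states
  p(rp|p)|r = 14 states

14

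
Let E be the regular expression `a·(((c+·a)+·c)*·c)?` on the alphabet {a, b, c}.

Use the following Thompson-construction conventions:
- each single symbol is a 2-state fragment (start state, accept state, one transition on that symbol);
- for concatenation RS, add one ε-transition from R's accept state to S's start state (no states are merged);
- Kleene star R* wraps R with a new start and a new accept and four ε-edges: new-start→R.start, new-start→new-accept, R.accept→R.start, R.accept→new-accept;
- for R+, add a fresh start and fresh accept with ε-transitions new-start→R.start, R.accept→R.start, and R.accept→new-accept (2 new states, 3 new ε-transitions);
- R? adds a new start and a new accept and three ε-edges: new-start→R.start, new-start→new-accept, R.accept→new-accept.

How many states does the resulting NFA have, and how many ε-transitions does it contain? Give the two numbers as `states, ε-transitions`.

18, 17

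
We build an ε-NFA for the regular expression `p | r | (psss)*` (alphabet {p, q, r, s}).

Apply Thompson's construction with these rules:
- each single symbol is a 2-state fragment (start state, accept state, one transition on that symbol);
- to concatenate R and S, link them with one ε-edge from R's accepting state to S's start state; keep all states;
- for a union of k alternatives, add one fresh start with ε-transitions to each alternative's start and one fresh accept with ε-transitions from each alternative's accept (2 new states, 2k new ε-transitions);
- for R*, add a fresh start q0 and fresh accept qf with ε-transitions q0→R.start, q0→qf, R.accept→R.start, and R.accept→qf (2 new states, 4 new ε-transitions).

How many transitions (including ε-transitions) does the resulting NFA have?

Building bottom-up:
Each of the 6 symbol leaves contributes 1 transition (1 symbol, 0 ε).
  psss → 7 transitions (4 symbol, 3 ε)
  (psss)* → 11 transitions (4 symbol, 7 ε)
  p | r | (psss)* → 19 transitions (6 symbol, 13 ε)

19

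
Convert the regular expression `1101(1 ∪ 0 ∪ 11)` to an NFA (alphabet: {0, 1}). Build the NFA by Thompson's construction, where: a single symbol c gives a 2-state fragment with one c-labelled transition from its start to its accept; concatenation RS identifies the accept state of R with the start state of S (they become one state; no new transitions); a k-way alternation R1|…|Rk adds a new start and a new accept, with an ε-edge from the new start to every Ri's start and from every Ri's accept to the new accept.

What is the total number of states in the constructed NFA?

13

By structural recursion:
Each of the 8 symbol leaves contributes a 2-state fragment.
  11 = 3 states
  1 ∪ 0 ∪ 11 = 9 states
  1101(1 ∪ 0 ∪ 11) = 13 states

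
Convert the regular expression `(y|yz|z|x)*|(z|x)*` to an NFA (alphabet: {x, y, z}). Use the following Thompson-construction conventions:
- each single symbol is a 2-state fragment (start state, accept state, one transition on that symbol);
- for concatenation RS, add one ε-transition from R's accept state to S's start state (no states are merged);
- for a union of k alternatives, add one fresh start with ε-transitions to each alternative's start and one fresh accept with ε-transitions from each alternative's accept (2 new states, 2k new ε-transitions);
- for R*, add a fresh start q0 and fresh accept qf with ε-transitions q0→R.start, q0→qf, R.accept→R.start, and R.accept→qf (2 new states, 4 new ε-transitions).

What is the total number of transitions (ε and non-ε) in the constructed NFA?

Per subexpression:
Each of the 7 symbol leaves contributes 1 transition (1 symbol, 0 ε).
  yz : 3 transitions (2 symbol, 1 ε)
  y|yz|z|x : 14 transitions (5 symbol, 9 ε)
  (y|yz|z|x)* : 18 transitions (5 symbol, 13 ε)
  z|x : 6 transitions (2 symbol, 4 ε)
  (z|x)* : 10 transitions (2 symbol, 8 ε)
  (y|yz|z|x)*|(z|x)* : 32 transitions (7 symbol, 25 ε)

32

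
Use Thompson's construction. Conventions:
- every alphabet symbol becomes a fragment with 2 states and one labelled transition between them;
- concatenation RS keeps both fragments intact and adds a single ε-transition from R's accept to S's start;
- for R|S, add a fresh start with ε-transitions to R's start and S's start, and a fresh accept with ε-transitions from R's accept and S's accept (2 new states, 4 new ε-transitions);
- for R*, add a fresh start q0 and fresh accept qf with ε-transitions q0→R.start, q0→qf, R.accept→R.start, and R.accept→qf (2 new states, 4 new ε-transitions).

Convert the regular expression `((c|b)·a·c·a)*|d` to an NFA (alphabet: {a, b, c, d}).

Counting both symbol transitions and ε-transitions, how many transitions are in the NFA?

Recursing over subexpressions:
Each of the 6 symbol leaves contributes 1 transition (1 symbol, 0 ε).
  c|b = 6 transitions (2 symbol, 4 ε)
  (c|b)·a·c·a = 12 transitions (5 symbol, 7 ε)
  ((c|b)·a·c·a)* = 16 transitions (5 symbol, 11 ε)
  ((c|b)·a·c·a)*|d = 21 transitions (6 symbol, 15 ε)

21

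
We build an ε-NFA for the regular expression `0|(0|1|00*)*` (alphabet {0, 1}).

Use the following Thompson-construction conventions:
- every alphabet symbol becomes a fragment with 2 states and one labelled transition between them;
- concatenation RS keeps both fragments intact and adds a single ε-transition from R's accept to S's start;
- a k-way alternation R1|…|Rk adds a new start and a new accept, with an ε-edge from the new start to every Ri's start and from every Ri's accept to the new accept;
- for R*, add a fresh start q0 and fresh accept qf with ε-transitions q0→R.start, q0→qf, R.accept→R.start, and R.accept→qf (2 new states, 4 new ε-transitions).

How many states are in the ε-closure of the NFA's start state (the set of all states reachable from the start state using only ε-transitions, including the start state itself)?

Let C(F) = |ε-closure(F.start)| within fragment F, and note whether F accepts ε. Symbol fragments have C = 1 and do not accept ε. Then:
  0* : |ε-closure| = 1 (new start) + 1 (body) + 1 (new accept) = 3
  00* : same as the first factor's closure: |ε-closure| = 1
  0|1|00* : new start ε-reaches every alternative's start; none of them accept ε, so the new accept is not reached: |ε-closure| = 1 + 1 + 1 + 1 = 4
  (0|1|00*)* : the star's fresh start ε-reaches both the body's start and the fresh accept: |ε-closure| = 2 + 4 = 6
  0|(0|1|00*)* : new start ε-reaches every alternative's start; at least one alternative accepts ε, so the union's new accept is reached too: |ε-closure| = 1 + 1 + 6 + 1 = 9

9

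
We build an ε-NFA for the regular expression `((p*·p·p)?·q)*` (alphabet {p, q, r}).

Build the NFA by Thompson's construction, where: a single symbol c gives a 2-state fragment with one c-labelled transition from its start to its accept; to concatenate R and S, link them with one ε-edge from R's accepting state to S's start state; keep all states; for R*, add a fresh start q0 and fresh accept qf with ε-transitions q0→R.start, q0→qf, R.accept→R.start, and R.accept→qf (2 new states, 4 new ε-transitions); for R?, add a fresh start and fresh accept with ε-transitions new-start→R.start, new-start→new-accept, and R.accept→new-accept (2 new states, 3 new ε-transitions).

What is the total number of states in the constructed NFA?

14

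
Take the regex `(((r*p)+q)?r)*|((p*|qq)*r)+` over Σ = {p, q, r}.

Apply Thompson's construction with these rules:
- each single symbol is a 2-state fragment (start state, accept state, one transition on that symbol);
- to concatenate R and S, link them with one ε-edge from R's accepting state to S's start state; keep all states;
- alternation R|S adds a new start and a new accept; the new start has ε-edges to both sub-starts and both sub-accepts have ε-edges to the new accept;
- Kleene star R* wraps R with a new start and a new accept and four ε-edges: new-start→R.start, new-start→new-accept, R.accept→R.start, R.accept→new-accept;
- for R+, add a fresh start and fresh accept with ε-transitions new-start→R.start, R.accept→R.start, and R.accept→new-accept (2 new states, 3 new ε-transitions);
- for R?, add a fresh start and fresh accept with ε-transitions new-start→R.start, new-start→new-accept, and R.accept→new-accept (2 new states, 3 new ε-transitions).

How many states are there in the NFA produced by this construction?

34

Recursing over subexpressions:
Each of the 8 symbol leaves contributes a 2-state fragment.
  r* = 4 states
  r*p = 6 states
  (r*p)+ = 8 states
  (r*p)+q = 10 states
  ((r*p)+q)? = 12 states
  ((r*p)+q)?r = 14 states
  (((r*p)+q)?r)* = 16 states
  p* = 4 states
  qq = 4 states
  p*|qq = 10 states
  (p*|qq)* = 12 states
  (p*|qq)*r = 14 states
  ((p*|qq)*r)+ = 16 states
  (((r*p)+q)?r)*|((p*|qq)*r)+ = 34 states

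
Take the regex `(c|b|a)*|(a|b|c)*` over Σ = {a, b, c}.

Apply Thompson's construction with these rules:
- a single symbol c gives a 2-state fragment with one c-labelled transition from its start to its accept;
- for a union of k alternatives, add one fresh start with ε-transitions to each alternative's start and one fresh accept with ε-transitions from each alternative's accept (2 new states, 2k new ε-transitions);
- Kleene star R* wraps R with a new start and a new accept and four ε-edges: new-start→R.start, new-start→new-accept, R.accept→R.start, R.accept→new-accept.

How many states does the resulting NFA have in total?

22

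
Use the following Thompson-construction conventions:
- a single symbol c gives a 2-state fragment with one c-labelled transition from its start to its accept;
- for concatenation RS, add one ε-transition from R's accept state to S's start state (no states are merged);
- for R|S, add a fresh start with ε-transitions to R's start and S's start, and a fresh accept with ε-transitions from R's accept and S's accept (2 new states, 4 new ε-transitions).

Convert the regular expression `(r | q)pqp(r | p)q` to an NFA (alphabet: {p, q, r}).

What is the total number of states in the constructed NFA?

20

Building bottom-up:
Each of the 8 symbol leaves contributes a 2-state fragment.
  r | q = 6 states
  r | p = 6 states
  (r | q)pqp(r | p)q = 20 states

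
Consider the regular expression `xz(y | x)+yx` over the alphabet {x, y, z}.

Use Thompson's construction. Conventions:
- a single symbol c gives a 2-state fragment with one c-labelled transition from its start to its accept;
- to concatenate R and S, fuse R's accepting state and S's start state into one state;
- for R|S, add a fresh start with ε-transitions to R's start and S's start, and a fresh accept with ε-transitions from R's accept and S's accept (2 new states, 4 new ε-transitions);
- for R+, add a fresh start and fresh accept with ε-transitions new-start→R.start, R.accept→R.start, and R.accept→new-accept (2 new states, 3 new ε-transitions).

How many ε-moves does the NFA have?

Per subexpression:
Each of the 6 symbol leaves contributes 0 ε-transitions.
  y | x : 4 ε-transitions
  (y | x)+ : 7 ε-transitions
  xz(y | x)+yx : 7 ε-transitions

7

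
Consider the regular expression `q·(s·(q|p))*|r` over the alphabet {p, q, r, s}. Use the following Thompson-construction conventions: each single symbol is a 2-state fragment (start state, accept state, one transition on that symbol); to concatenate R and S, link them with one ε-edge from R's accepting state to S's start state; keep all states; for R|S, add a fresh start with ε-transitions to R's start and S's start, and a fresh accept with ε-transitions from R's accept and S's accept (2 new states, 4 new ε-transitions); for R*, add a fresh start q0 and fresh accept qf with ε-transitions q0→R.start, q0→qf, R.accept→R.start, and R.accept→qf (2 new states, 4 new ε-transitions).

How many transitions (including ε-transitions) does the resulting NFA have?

By structural recursion:
Each of the 5 symbol leaves contributes 1 transition (1 symbol, 0 ε).
  q|p — 6 transitions (2 symbol, 4 ε)
  s·(q|p) — 8 transitions (3 symbol, 5 ε)
  (s·(q|p))* — 12 transitions (3 symbol, 9 ε)
  q·(s·(q|p))* — 14 transitions (4 symbol, 10 ε)
  q·(s·(q|p))*|r — 19 transitions (5 symbol, 14 ε)

19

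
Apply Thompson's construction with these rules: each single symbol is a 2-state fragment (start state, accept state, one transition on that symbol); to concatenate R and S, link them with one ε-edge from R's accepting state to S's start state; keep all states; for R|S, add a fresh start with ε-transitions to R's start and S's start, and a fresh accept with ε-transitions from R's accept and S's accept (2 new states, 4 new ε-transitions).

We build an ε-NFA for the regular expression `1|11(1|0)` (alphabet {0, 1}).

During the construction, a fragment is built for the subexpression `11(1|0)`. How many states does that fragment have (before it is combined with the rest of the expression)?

10

Fragment for `11(1|0)`:
Each of the 4 symbol leaves contributes a 2-state fragment.
  1|0 → 6 states
  11(1|0) → 10 states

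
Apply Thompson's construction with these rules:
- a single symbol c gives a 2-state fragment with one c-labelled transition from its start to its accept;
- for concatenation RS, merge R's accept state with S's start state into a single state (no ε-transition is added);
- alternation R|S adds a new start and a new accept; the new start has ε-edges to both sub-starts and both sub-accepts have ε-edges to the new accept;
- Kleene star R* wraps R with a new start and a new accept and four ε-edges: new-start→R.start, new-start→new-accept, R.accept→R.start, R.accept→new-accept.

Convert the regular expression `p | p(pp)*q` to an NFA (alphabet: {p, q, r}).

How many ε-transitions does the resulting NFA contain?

Per subexpression:
Each of the 5 symbol leaves contributes 0 ε-transitions.
  pp : 0 ε-transitions
  (pp)* : 4 ε-transitions
  p(pp)*q : 4 ε-transitions
  p | p(pp)*q : 8 ε-transitions

8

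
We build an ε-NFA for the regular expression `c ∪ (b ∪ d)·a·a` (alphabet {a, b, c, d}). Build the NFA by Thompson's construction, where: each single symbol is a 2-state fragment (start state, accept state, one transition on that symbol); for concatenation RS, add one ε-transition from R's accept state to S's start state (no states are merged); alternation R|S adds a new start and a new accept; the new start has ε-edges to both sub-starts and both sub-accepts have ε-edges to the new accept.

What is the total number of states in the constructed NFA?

Bottom-up over the parse tree:
Each of the 5 symbol leaves contributes a 2-state fragment.
  b ∪ d : 6 states
  (b ∪ d)·a·a : 10 states
  c ∪ (b ∪ d)·a·a : 14 states

14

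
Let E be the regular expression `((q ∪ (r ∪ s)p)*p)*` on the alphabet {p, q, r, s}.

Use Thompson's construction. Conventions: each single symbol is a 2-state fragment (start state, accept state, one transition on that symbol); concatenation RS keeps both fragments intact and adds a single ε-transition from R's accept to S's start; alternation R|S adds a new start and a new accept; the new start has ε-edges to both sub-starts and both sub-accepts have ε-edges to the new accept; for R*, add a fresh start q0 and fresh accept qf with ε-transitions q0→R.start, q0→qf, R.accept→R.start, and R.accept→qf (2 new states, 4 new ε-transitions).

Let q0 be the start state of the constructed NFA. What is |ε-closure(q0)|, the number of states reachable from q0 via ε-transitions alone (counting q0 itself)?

10

Let C(F) = |ε-closure(F.start)| within fragment F, and note whether F accepts ε. Symbol fragments have C = 1 and do not accept ε. Then:
  r ∪ s → new start ε-reaches every alternative's start; none of them accept ε, so the new accept is not reached: |closure| = 1 + 1 + 1 = 3
  (r ∪ s)p → same as the first factor's closure: |closure| = 3
  q ∪ (r ∪ s)p → new start ε-reaches every alternative's start; none of them accept ε, so the new accept is not reached: |closure| = 1 + 1 + 3 = 5
  (q ∪ (r ∪ s)p)* → |closure| = 1 (new start) + 5 (body) + 1 (new accept) = 7
  (q ∪ (r ∪ s)p)*p → the left operand accepts ε, so the closure extends into the next operand (via the concat ε-link); |closure| = 7 + 1 = 8
  ((q ∪ (r ∪ s)p)*p)* → the star's fresh start ε-reaches both the body's start and the fresh accept: |closure| = 2 + 8 = 10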